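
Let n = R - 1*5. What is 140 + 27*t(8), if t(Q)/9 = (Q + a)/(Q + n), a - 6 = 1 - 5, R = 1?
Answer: 1495/2 ≈ 747.50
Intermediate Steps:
n = -4 (n = 1 - 1*5 = 1 - 5 = -4)
a = 2 (a = 6 + (1 - 5) = 6 - 4 = 2)
t(Q) = 9*(2 + Q)/(-4 + Q) (t(Q) = 9*((Q + 2)/(Q - 4)) = 9*((2 + Q)/(-4 + Q)) = 9*(2 + Q)/(-4 + Q))
140 + 27*t(8) = 140 + 27*(9*(2 + 8)/(-4 + 8)) = 140 + 27*(9*10/4) = 140 + 27*(9*(1/4)*10) = 140 + 27*(45/2) = 140 + 1215/2 = 1495/2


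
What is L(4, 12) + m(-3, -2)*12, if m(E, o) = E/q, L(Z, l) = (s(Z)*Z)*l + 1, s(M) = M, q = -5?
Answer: 1001/5 ≈ 200.20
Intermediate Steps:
L(Z, l) = 1 + l*Z**2 (L(Z, l) = (Z*Z)*l + 1 = Z**2*l + 1 = l*Z**2 + 1 = 1 + l*Z**2)
m(E, o) = -E/5 (m(E, o) = E/(-5) = E*(-1/5) = -E/5)
L(4, 12) + m(-3, -2)*12 = (1 + 12*4**2) - 1/5*(-3)*12 = (1 + 12*16) + (3/5)*12 = (1 + 192) + 36/5 = 193 + 36/5 = 1001/5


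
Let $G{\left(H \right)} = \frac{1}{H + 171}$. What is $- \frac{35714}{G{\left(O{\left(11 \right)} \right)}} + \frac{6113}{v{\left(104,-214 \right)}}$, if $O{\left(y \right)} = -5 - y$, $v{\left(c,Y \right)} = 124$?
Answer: $- \frac{686416967}{124} \approx -5.5356 \cdot 10^{6}$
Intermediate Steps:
$G{\left(H \right)} = \frac{1}{171 + H}$
$- \frac{35714}{G{\left(O{\left(11 \right)} \right)}} + \frac{6113}{v{\left(104,-214 \right)}} = - \frac{35714}{\frac{1}{171 - 16}} + \frac{6113}{124} = - \frac{35714}{\frac{1}{155}} + \frac{6113}{124} = - 35714 \frac{1}{\frac{1}{155}} + \frac{6113}{124} = \left(-35714\right) 155 + \frac{6113}{124} = -5535670 + \frac{6113}{124} = - \frac{686416967}{124}$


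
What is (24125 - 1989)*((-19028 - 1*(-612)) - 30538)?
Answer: -1083645744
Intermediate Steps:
(24125 - 1989)*((-19028 - 1*(-612)) - 30538) = 22136*((-19028 + 612) - 30538) = 22136*(-18416 - 30538) = 22136*(-48954) = -1083645744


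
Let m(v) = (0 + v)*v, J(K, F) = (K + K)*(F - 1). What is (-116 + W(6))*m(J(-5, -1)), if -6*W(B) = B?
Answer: -46800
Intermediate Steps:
J(K, F) = 2*K*(-1 + F) (J(K, F) = (2*K)*(-1 + F) = 2*K*(-1 + F))
W(B) = -B/6
m(v) = v² (m(v) = v*v = v²)
(-116 + W(6))*m(J(-5, -1)) = (-116 - ⅙*6)*(2*(-5)*(-1 - 1))² = (-116 - 1)*(2*(-5)*(-2))² = -117*20² = -117*400 = -46800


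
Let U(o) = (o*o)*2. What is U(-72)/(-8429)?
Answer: -10368/8429 ≈ -1.2300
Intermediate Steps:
U(o) = 2*o² (U(o) = o²*2 = 2*o²)
U(-72)/(-8429) = (2*(-72)²)/(-8429) = (2*5184)*(-1/8429) = 10368*(-1/8429) = -10368/8429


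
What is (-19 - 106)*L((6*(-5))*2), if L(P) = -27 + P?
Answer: 10875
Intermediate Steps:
(-19 - 106)*L((6*(-5))*2) = (-19 - 106)*(-27 + (6*(-5))*2) = -125*(-27 - 30*2) = -125*(-27 - 60) = -125*(-87) = 10875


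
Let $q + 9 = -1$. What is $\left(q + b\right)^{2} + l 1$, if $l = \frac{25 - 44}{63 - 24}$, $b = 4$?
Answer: $\frac{1385}{39} \approx 35.513$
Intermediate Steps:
$l = - \frac{19}{39} \approx -0.48718$
$q = -10$ ($q = -9 - 1 = -10$)
$\left(q + b\right)^{2} + l 1 = \left(-10 + 4\right)^{2} - \frac{19}{39} = \left(-6\right)^{2} - \frac{19}{39} = 36 - \frac{19}{39} = \frac{1385}{39}$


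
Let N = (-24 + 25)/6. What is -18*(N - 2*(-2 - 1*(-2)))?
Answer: -3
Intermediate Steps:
N = ⅙ (N = 1*(⅙) = ⅙ ≈ 0.16667)
-18*(N - 2*(-2 - 1*(-2))) = -18*(⅙ - 2*(-2 - 1*(-2))) = -18*(⅙ - 2*(-2 + 2)) = -18*(⅙ - 2*0) = -18*(⅙ + 0) = -18*⅙ = -3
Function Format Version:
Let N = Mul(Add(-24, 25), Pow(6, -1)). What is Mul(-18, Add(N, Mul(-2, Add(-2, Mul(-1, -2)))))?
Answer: -3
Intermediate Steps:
N = Rational(1, 6) (N = Mul(1, Rational(1, 6)) = Rational(1, 6) ≈ 0.16667)
Mul(-18, Add(N, Mul(-2, Add(-2, Mul(-1, -2))))) = Mul(-18, Add(Rational(1, 6), Mul(-2, Add(-2, Mul(-1, -2))))) = Mul(-18, Add(Rational(1, 6), Mul(-2, Add(-2, 2)))) = Mul(-18, Add(Rational(1, 6), Mul(-2, 0))) = Mul(-18, Add(Rational(1, 6), 0)) = Mul(-18, Rational(1, 6)) = -3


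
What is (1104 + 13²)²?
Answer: 1620529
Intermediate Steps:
(1104 + 13²)² = (1104 + 169)² = 1273² = 1620529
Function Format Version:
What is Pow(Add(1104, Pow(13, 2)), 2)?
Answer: 1620529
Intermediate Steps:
Pow(Add(1104, Pow(13, 2)), 2) = Pow(Add(1104, 169), 2) = Pow(1273, 2) = 1620529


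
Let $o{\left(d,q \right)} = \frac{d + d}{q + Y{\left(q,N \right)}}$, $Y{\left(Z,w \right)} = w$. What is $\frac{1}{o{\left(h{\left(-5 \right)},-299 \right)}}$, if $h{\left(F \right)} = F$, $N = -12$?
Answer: $\frac{311}{10} \approx 31.1$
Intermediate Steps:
$o{\left(d,q \right)} = \frac{2 d}{-12 + q}$ ($o{\left(d,q \right)} = \frac{d + d}{q - 12} = \frac{2 d}{-12 + q}$)
$\frac{1}{o{\left(h{\left(-5 \right)},-299 \right)}} = \frac{1}{2 \left(-5\right) \frac{1}{-12 - 299}} = \frac{1}{2 \left(-5\right) \frac{1}{-311}} = \frac{1}{2 \left(-5\right) \left(- \frac{1}{311}\right)} = \frac{1}{\frac{10}{311}} = \frac{311}{10}$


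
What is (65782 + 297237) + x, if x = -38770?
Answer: 324249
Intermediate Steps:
(65782 + 297237) + x = (65782 + 297237) - 38770 = 363019 - 38770 = 324249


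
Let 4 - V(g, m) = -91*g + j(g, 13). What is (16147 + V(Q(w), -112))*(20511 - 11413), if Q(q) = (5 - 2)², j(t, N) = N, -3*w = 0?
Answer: 154274786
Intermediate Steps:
w = 0 (w = -⅓*0 = 0)
Q(q) = 9 (Q(q) = 3² = 9)
V(g, m) = -9 + 91*g (V(g, m) = 4 - (-91*g + 13) = 4 - (13 - 91*g) = 4 + (-13 + 91*g) = -9 + 91*g)
(16147 + V(Q(w), -112))*(20511 - 11413) = (16147 + (-9 + 91*9))*(20511 - 11413) = (16147 + (-9 + 819))*9098 = (16147 + 810)*9098 = 16957*9098 = 154274786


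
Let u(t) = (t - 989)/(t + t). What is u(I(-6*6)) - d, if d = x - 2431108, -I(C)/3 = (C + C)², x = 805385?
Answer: 50566504733/31104 ≈ 1.6257e+6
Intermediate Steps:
I(C) = -12*C² (I(C) = -3*(C + C)² = -3*4*C² = -12*C²)
d = -1625723 (d = 805385 - 2431108 = -1625723)
u(t) = (-989 + t)/(2*t) (u(t) = (-989 + t)/((2*t)) = (-989 + t)*(1/(2*t)) = (-989 + t)/(2*t))
u(I(-6*6)) - d = (-989 - 12*(-6*6)²)/(2*((-12*(-6*6)²))) - 1*(-1625723) = (-989 - 12*(-36)²)/(2*((-12*(-36)²))) + 1625723 = (-989 - 12*1296)/(2*((-12*1296))) + 1625723 = (½)*(-989 - 15552)/(-15552) + 1625723 = (½)*(-1/15552)*(-16541) + 1625723 = 16541/31104 + 1625723 = 50566504733/31104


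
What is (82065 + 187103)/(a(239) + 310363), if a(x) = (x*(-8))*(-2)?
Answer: 269168/314187 ≈ 0.85671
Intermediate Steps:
a(x) = 16*x (a(x) = -8*x*(-2) = 16*x)
(82065 + 187103)/(a(239) + 310363) = (82065 + 187103)/(16*239 + 310363) = 269168/(3824 + 310363) = 269168/314187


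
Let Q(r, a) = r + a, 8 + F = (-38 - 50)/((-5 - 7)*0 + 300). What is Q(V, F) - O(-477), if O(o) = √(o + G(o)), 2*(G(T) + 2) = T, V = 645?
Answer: 47753/75 - I*√2870/2 ≈ 636.71 - 26.786*I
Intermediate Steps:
G(T) = -2 + T/2
F = -622/75 (F = -8 + (-38 - 50)/((-5 - 7)*0 + 300) = -8 - 88/(-12*0 + 300) = -8 - 88/(0 + 300) = -8 - 88/300 = -8 - 88*1/300 = -8 - 22/75 = -622/75 ≈ -8.2933)
O(o) = √(-2 + 3*o/2) (O(o) = √(o + (-2 + o/2)) = √(-2 + 3*o/2))
Q(r, a) = a + r
Q(V, F) - O(-477) = (-622/75 + 645) - √(-8 + 6*(-477))/2 = 47753/75 - √(-8 - 2862)/2 = 47753/75 - √(-2870)/2 = 47753/75 - I*√2870/2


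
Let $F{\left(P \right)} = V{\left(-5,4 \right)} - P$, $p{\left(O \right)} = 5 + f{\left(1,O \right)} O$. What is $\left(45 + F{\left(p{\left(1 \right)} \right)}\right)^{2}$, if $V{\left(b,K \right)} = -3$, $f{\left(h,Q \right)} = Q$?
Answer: $1296$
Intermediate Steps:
$p{\left(O \right)} = 5 + O^{2}$ ($p{\left(O \right)} = 5 + O O = 5 + O^{2}$)
$F{\left(P \right)} = -3 - P$
$\left(45 + F{\left(p{\left(1 \right)} \right)}\right)^{2} = \left(45 - 9\right)^{2} = 36^{2} = 1296$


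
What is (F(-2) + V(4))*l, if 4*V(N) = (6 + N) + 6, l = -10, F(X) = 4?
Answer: -80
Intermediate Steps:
V(N) = 3 + N/4 (V(N) = ((6 + N) + 6)/4 = (12 + N)/4 = 3 + N/4)
(F(-2) + V(4))*l = (4 + (3 + (1/4)*4))*(-10) = (4 + (3 + 1))*(-10) = (4 + 4)*(-10) = 8*(-10) = -80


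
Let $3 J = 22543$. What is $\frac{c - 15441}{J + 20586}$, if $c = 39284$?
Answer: $\frac{71529}{84301} \approx 0.8485$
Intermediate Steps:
$J = \frac{22543}{3}$ ($J = \frac{1}{3} \cdot 22543 = \frac{22543}{3} \approx 7514.3$)
$\frac{c - 15441}{J + 20586} = \frac{39284 - 15441}{\frac{22543}{3} + 20586} = \frac{23843}{\frac{84301}{3}} = 23843 \cdot \frac{3}{84301} = \frac{71529}{84301}$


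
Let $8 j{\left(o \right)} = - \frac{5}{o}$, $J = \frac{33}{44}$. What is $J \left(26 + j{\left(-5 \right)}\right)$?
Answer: $\frac{627}{32} \approx 19.594$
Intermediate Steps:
$J = \frac{3}{4}$ ($J = 33 \cdot \frac{1}{44} = \frac{3}{4} \approx 0.75$)
$j{\left(o \right)} = - \frac{5}{8 o}$ ($j{\left(o \right)} = \frac{\left(-5\right) \frac{1}{o}}{8} = - \frac{5}{8 o}$)
$J \left(26 + j{\left(-5 \right)}\right) = \frac{3 \left(26 - \frac{5}{8 \left(-5\right)}\right)}{4} = \frac{3 \left(26 - - \frac{1}{8}\right)}{4} = \frac{3 \left(26 + \frac{1}{8}\right)}{4} = \frac{3}{4} \cdot \frac{209}{8} = \frac{627}{32}$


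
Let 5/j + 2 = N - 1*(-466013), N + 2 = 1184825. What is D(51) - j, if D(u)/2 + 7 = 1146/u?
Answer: 868338599/28064178 ≈ 30.941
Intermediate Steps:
N = 1184823 (N = -2 + 1184825 = 1184823)
D(u) = -14 + 2292/u (D(u) = -14 + 2*(1146/u) = -14 + 2292/u)
j = 5/1650834 (j = 5/(-2 + (1184823 - 1*(-466013))) = 5/(-2 + (1184823 + 466013)) = 5/(-2 + 1650836) = 5/1650834 ≈ 3.0288e-6)
D(51) - j = (-14 + 2292/51) - 1*5/1650834 = (-14 + 2292*(1/51)) - 5/1650834 = (-14 + 764/17) - 5/1650834 = 526/17 - 5/1650834 = 868338599/28064178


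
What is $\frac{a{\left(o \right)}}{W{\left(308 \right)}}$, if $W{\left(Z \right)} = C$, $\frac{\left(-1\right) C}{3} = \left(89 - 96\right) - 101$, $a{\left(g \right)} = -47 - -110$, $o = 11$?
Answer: $\frac{7}{36} \approx 0.19444$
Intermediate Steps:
$a{\left(g \right)} = 63$ ($a{\left(g \right)} = -47 + 110 = 63$)
$C = 324$ ($C = - 3 \left(\left(89 - 96\right) - 101\right) = - 3 \left(-7 - 101\right) = \left(-3\right) \left(-108\right) = 324$)
$W{\left(Z \right)} = 324$
$\frac{a{\left(o \right)}}{W{\left(308 \right)}} = \frac{63}{324} = 63 \cdot \frac{1}{324} = \frac{7}{36}$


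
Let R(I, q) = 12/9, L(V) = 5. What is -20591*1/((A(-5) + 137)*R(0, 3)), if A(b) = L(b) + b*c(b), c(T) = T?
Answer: -61773/668 ≈ -92.475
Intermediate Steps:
R(I, q) = 4/3 (R(I, q) = 12*(⅑) = 4/3)
A(b) = 5 + b² (A(b) = 5 + b*b = 5 + b²)
-20591*1/((A(-5) + 137)*R(0, 3)) = -20591*3/(4*((5 + (-5)²) + 137)) = -20591*3/(4*((5 + 25) + 137)) = -20591*3/(4*(30 + 137)) = -20591/((4/3)*167) = -20591/668/3 = -20591*3/668 = -61773/668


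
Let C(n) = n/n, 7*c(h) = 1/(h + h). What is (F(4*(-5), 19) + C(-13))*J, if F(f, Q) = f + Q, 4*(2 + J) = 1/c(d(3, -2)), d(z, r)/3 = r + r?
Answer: 0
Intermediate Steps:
d(z, r) = 6*r (d(z, r) = 3*(r + r) = 3*(2*r) = 6*r)
c(h) = 1/(14*h) (c(h) = 1/(7*(h + h)) = 1/(7*((2*h))) = (1/(2*h))/7 = 1/(14*h))
C(n) = 1
J = -44 (J = -2 + 1/(4*((1/(14*((6*(-2))))))) = -2 + 1/(4*(((1/14)/(-12)))) = -2 + 1/(4*(((1/14)*(-1/12)))) = -2 + 1/(4*(-1/168)) = -2 + (1/4)*(-168) = -2 - 42 = -44)
F(f, Q) = Q + f
(F(4*(-5), 19) + C(-13))*J = ((19 + 4*(-5)) + 1)*(-44) = ((19 - 20) + 1)*(-44) = (-1 + 1)*(-44) = 0*(-44) = 0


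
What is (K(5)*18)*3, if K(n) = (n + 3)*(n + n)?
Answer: 4320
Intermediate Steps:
K(n) = 2*n*(3 + n) (K(n) = (3 + n)*(2*n) = 2*n*(3 + n))
(K(5)*18)*3 = ((2*5*(3 + 5))*18)*3 = ((2*5*8)*18)*3 = (80*18)*3 = 1440*3 = 4320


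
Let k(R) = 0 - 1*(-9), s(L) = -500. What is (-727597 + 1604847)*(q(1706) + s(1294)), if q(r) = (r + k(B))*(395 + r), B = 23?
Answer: 3160481733750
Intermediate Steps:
k(R) = 9 (k(R) = 0 + 9 = 9)
q(r) = (9 + r)*(395 + r) (q(r) = (r + 9)*(395 + r) = (9 + r)*(395 + r))
(-727597 + 1604847)*(q(1706) + s(1294)) = (-727597 + 1604847)*((3555 + 1706² + 404*1706) - 500) = 877250*((3555 + 2910436 + 689224) - 500) = 877250*(3603215 - 500) = 877250*3602715 = 3160481733750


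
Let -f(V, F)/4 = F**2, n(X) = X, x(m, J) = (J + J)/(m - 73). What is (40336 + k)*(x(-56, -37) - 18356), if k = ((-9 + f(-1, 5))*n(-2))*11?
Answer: -101187701900/129 ≈ -7.8440e+8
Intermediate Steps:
x(m, J) = 2*J/(-73 + m) (x(m, J) = (2*J)/(-73 + m) = 2*J/(-73 + m))
f(V, F) = -4*F**2
k = 2398 (k = ((-9 - 4*5**2)*(-2))*11 = ((-9 - 4*25)*(-2))*11 = ((-9 - 100)*(-2))*11 = -109*(-2)*11 = 218*11 = 2398)
(40336 + k)*(x(-56, -37) - 18356) = (40336 + 2398)*(2*(-37)/(-73 - 56) - 18356) = 42734*(2*(-37)/(-129) - 18356) = 42734*(2*(-37)*(-1/129) - 18356) = 42734*(74/129 - 18356) = 42734*(-2367850/129) = -101187701900/129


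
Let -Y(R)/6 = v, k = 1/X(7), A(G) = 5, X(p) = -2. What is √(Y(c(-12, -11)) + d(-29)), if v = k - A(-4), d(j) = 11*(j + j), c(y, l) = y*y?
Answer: 11*I*√5 ≈ 24.597*I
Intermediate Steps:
c(y, l) = y²
d(j) = 22*j (d(j) = 11*(2*j) = 22*j)
k = -½ (k = 1/(-2) = 1*(-½) = -½ ≈ -0.50000)
v = -11/2 (v = -½ - 1*5 = -½ - 5 = -11/2 ≈ -5.5000)
Y(R) = 33 (Y(R) = -6*(-11/2) = 33)
√(Y(c(-12, -11)) + d(-29)) = √(33 + 22*(-29)) = √(33 - 638) = √(-605) = 11*I*√5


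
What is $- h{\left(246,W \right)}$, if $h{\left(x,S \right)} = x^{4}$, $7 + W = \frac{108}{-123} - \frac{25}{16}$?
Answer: $-3662186256$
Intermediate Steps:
$W = - \frac{6193}{656}$ ($W = -7 + \left(\frac{108}{-123} - \frac{25}{16}\right) = -7 + \left(108 \left(- \frac{1}{123}\right) - \frac{25}{16}\right) = -7 - \frac{1601}{656} = - \frac{6193}{656} \approx -9.4406$)
$- h{\left(246,W \right)} = - 246^{4} = \left(-1\right) 3662186256 = -3662186256$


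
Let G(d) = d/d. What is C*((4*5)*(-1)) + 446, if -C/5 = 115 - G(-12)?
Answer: 11846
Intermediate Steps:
G(d) = 1
C = -570 (C = -5*(115 - 1*1) = -5*(115 - 1) = -5*114 = -570)
C*((4*5)*(-1)) + 446 = -570*4*5*(-1) + 446 = -11400*(-1) + 446 = -570*(-20) + 446 = 11400 + 446 = 11846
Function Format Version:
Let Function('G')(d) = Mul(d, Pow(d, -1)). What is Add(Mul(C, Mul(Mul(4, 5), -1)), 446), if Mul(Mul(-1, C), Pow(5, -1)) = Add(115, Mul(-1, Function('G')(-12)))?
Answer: 11846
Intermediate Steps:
Function('G')(d) = 1
C = -570 (C = Mul(-5, Add(115, Mul(-1, 1))) = Mul(-5, Add(115, -1)) = Mul(-5, 114) = -570)
Add(Mul(C, Mul(Mul(4, 5), -1)), 446) = Add(Mul(-570, Mul(Mul(4, 5), -1)), 446) = Add(Mul(-570, Mul(20, -1)), 446) = Add(Mul(-570, -20), 446) = Add(11400, 446) = 11846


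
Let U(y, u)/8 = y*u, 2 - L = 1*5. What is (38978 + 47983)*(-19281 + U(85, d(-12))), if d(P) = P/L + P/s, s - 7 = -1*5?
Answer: -1794962001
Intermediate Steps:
s = 2 (s = 7 - 1*5 = 7 - 5 = 2)
L = -3 (L = 2 - 5 = -3)
d(P) = P/6 (d(P) = P/(-3) + P/2 = P*(-1/3) + P*(1/2) = -P/3 + P/2 = P/6)
U(y, u) = 8*u*y (U(y, u) = 8*(y*u) = 8*(u*y) = 8*u*y)
(38978 + 47983)*(-19281 + U(85, d(-12))) = (38978 + 47983)*(-19281 + 8*((1/6)*(-12))*85) = 86961*(-19281 + 8*(-2)*85) = 86961*(-19281 - 1360) = 86961*(-20641) = -1794962001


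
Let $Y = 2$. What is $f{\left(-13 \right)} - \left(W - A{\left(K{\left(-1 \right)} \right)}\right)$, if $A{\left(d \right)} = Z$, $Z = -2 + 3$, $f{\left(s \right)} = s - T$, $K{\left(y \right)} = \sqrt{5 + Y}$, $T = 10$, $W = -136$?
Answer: $114$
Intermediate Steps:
$K{\left(y \right)} = \sqrt{7}$ ($K{\left(y \right)} = \sqrt{5 + 2} = \sqrt{7}$)
$f{\left(s \right)} = -10 + s$ ($f{\left(s \right)} = s - 10 = -10 + s$)
$Z = 1$
$A{\left(d \right)} = 1$
$f{\left(-13 \right)} - \left(W - A{\left(K{\left(-1 \right)} \right)}\right) = \left(-10 - 13\right) - \left(-136 - 1\right) = -23 - \left(-136 - 1\right) = -23 - -137 = -23 + 137 = 114$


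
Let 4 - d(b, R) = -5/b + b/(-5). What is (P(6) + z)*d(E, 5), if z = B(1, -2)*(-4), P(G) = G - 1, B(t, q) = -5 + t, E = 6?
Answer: 1267/10 ≈ 126.70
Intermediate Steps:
d(b, R) = 4 + 5/b + b/5 (d(b, R) = 4 - (-5/b + b/(-5)) = 4 - (-5/b + b*(-⅕)) = 4 - (-5/b - b/5) = 4 + (5/b + b/5) = 4 + 5/b + b/5)
P(G) = -1 + G
z = 16 (z = (-5 + 1)*(-4) = -4*(-4) = 16)
(P(6) + z)*d(E, 5) = ((-1 + 6) + 16)*(4 + 5/6 + (⅕)*6) = (5 + 16)*(4 + 5*(⅙) + 6/5) = 21*(4 + ⅚ + 6/5) = 21*(181/30) = 1267/10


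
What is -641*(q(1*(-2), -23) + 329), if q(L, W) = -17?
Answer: -199992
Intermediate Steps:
-641*(q(1*(-2), -23) + 329) = -641*(-17 + 329) = -641*312 = -199992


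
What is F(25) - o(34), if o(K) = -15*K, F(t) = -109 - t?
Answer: 376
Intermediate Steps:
F(25) - o(34) = (-109 - 1*25) - (-15)*34 = (-109 - 25) - 1*(-510) = -134 + 510 = 376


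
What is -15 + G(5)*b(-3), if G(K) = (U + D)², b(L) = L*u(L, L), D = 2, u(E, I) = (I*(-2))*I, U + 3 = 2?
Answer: 39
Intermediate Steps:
U = -1 (U = -3 + 2 = -1)
u(E, I) = -2*I² (u(E, I) = (-2*I)*I = -2*I²)
b(L) = -2*L³ (b(L) = L*(-2*L²) = -2*L³)
G(K) = 1 (G(K) = (-1 + 2)² = 1² = 1)
-15 + G(5)*b(-3) = -15 + 1*(-2*(-3)³) = -15 + 1*(-2*(-27)) = -15 + 1*54 = -15 + 54 = 39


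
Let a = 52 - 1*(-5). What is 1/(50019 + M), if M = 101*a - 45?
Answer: 1/55731 ≈ 1.7943e-5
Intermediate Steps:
a = 57 (a = 52 + 5 = 57)
M = 5712 (M = 101*57 - 45 = 5757 - 45 = 5712)
1/(50019 + M) = 1/(50019 + 5712) = 1/55731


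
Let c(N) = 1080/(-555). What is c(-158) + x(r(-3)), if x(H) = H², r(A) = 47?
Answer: 81661/37 ≈ 2207.1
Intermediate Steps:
c(N) = -72/37 (c(N) = 1080*(-1/555) = -72/37)
c(-158) + x(r(-3)) = -72/37 + 47² = -72/37 + 2209 = 81661/37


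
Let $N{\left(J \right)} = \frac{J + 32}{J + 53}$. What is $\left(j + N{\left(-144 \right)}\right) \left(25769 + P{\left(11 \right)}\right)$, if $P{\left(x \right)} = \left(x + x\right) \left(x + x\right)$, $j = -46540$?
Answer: $- \frac{15883170012}{13} \approx -1.2218 \cdot 10^{9}$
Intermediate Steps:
$P{\left(x \right)} = 4 x^{2}$ ($P{\left(x \right)} = 2 x 2 x = 4 x^{2}$)
$N{\left(J \right)} = \frac{32 + J}{53 + J}$
$\left(j + N{\left(-144 \right)}\right) \left(25769 + P{\left(11 \right)}\right) = \left(-46540 + \frac{32 - 144}{53 - 144}\right) \left(25769 + 4 \cdot 11^{2}\right) = \left(-46540 + \frac{1}{-91} \left(-112\right)\right) \left(25769 + 4 \cdot 121\right) = \left(-46540 - - \frac{16}{13}\right) \left(25769 + 484\right) = \left(-46540 + \frac{16}{13}\right) 26253 = \left(- \frac{605004}{13}\right) 26253 = - \frac{15883170012}{13}$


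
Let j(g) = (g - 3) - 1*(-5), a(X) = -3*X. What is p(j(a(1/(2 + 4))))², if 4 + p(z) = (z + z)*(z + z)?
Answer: 25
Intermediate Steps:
j(g) = 2 + g (j(g) = (-3 + g) + 5 = 2 + g)
p(z) = -4 + 4*z² (p(z) = -4 + (z + z)*(z + z) = -4 + (2*z)*(2*z) = -4 + 4*z²)
p(j(a(1/(2 + 4))))² = (-4 + 4*(2 - 3/(2 + 4))²)² = (-4 + 4*(2 - 3/6)²)² = (-4 + 4*(2 - 3*⅙)²)² = (-4 + 4*(2 - ½)²)² = (-4 + 4*(3/2)²)² = (-4 + 4*(9/4))² = (-4 + 9)² = 5² = 25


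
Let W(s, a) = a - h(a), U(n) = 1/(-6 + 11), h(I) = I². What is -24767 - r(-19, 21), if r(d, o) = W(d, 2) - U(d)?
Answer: -123824/5 ≈ -24765.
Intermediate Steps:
U(n) = ⅕ (U(n) = 1/5 = ⅕)
W(s, a) = a - a²
r(d, o) = -11/5 (r(d, o) = 2*(1 - 1*2) - 1*⅕ = 2*(1 - 2) - ⅕ = 2*(-1) - ⅕ = -2 - ⅕ = -11/5)
-24767 - r(-19, 21) = -24767 - 1*(-11/5) = -24767 + 11/5 = -123824/5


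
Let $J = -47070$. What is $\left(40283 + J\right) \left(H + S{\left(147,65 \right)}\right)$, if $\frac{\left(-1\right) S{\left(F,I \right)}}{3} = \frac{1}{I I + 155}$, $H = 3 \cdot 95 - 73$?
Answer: $- \frac{2100705453}{1460} \approx -1.4388 \cdot 10^{6}$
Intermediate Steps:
$H = 212$ ($H = 285 - 73 = 212$)
$S{\left(F,I \right)} = - \frac{3}{155 + I^{2}}$ ($S{\left(F,I \right)} = - \frac{3}{I I + 155} = - \frac{3}{I^{2} + 155} = - \frac{3}{155 + I^{2}}$)
$\left(40283 + J\right) \left(H + S{\left(147,65 \right)}\right) = \left(40283 - 47070\right) \left(212 - \frac{3}{155 + 65^{2}}\right) = - 6787 \left(212 - \frac{3}{155 + 4225}\right) = - 6787 \left(212 - \frac{3}{4380}\right) = - 6787 \left(212 - \frac{1}{1460}\right) = \left(-6787\right) \frac{309519}{1460} = - \frac{2100705453}{1460}$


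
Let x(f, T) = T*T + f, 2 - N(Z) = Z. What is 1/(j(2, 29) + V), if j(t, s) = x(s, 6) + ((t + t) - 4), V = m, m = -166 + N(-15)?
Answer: -1/84 ≈ -0.011905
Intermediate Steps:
N(Z) = 2 - Z
x(f, T) = f + T² (x(f, T) = T² + f = f + T²)
m = -149 (m = -166 + (2 - 1*(-15)) = -166 + (2 + 15) = -166 + 17 = -149)
V = -149
j(t, s) = 32 + s + 2*t (j(t, s) = (s + 6²) + ((t + t) - 4) = (s + 36) + (2*t - 4) = (36 + s) + (-4 + 2*t) = 32 + s + 2*t)
1/(j(2, 29) + V) = 1/((32 + 29 + 2*2) - 149) = 1/((32 + 29 + 4) - 149) = 1/(65 - 149) = 1/(-84) = -1/84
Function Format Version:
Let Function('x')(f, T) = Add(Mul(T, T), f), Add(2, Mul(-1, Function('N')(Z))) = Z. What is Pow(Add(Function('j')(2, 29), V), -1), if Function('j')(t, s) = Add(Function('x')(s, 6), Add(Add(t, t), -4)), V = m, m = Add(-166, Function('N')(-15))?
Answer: Rational(-1, 84) ≈ -0.011905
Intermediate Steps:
Function('N')(Z) = Add(2, Mul(-1, Z))
Function('x')(f, T) = Add(f, Pow(T, 2)) (Function('x')(f, T) = Add(Pow(T, 2), f) = Add(f, Pow(T, 2)))
m = -149 (m = Add(-166, Add(2, Mul(-1, -15))) = Add(-166, Add(2, 15)) = Add(-166, 17) = -149)
V = -149
Function('j')(t, s) = Add(32, s, Mul(2, t)) (Function('j')(t, s) = Add(Add(s, Pow(6, 2)), Add(Add(t, t), -4)) = Add(Add(s, 36), Add(Mul(2, t), -4)) = Add(Add(36, s), Add(-4, Mul(2, t))) = Add(32, s, Mul(2, t)))
Pow(Add(Function('j')(2, 29), V), -1) = Pow(Add(Add(32, 29, Mul(2, 2)), -149), -1) = Pow(Add(Add(32, 29, 4), -149), -1) = Pow(Add(65, -149), -1) = Pow(-84, -1) = Rational(-1, 84)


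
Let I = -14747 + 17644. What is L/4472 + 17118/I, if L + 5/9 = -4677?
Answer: 283503679/58299228 ≈ 4.8629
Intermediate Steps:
L = -42098/9 (L = -5/9 - 4677 = -42098/9 ≈ -4677.6)
I = 2897
L/4472 + 17118/I = -42098/9/4472 + 17118/2897 = -42098/9*1/4472 + 17118*(1/2897) = -21049/20124 + 17118/2897 = 283503679/58299228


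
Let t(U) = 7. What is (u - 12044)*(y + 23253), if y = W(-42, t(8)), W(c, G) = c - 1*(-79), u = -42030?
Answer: -1259383460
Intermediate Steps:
W(c, G) = 79 + c (W(c, G) = c + 79 = 79 + c)
y = 37 (y = 79 - 42 = 37)
(u - 12044)*(y + 23253) = (-42030 - 12044)*(37 + 23253) = -54074*23290 = -1259383460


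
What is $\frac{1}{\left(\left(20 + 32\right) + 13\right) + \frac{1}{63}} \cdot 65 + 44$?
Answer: $\frac{184319}{4096} \approx 45.0$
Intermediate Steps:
$\frac{1}{\left(\left(20 + 32\right) + 13\right) + \frac{1}{63}} \cdot 65 + 44 = \frac{1}{\left(52 + 13\right) + \frac{1}{63}} \cdot 65 + 44 = \frac{1}{65 + \frac{1}{63}} \cdot 65 + 44 = \frac{1}{\frac{4096}{63}} \cdot 65 + 44 = \frac{63}{4096} \cdot 65 + 44 = \frac{4095}{4096} + 44 = \frac{184319}{4096}$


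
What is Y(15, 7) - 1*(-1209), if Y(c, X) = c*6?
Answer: 1299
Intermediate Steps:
Y(c, X) = 6*c
Y(15, 7) - 1*(-1209) = 6*15 - 1*(-1209) = 90 + 1209 = 1299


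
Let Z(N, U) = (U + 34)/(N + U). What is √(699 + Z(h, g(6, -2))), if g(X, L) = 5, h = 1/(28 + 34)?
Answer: 3*√7595553/311 ≈ 26.585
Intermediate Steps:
h = 1/62 ≈ 0.016129
Z(N, U) = (34 + U)/(N + U)
√(699 + Z(h, g(6, -2))) = √(699 + (34 + 5)/(1/62 + 5)) = √(699 + 39/(311/62)) = √(699 + (62/311)*39) = √(699 + 2418/311) = √(219807/311) = 3*√7595553/311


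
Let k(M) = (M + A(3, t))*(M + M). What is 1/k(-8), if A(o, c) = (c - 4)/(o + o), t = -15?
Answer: 3/536 ≈ 0.0055970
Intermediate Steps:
A(o, c) = (-4 + c)/(2*o) (A(o, c) = (-4 + c)/((2*o)) = (-4 + c)*(1/(2*o)) = (-4 + c)/(2*o))
k(M) = 2*M*(-19/6 + M) (k(M) = (M + (1/2)*(-4 - 15)/3)*(M + M) = (M + (1/2)*(1/3)*(-19))*(2*M) = (M - 19/6)*(2*M) = (-19/6 + M)*(2*M) = 2*M*(-19/6 + M))
1/k(-8) = 1/((1/3)*(-8)*(-19 + 6*(-8))) = 1/((1/3)*(-8)*(-19 - 48)) = 1/((1/3)*(-8)*(-67)) = 1/(536/3) = 3/536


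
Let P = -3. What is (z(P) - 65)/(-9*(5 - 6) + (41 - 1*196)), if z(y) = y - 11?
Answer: 79/146 ≈ 0.54110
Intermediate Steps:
z(y) = -11 + y
(z(P) - 65)/(-9*(5 - 6) + (41 - 1*196)) = ((-11 - 3) - 65)/(-9*(5 - 6) + (41 - 1*196)) = (-14 - 65)/(-9*(-1) + (41 - 196)) = -79/(9 - 155) = -79/(-146) = -79*(-1/146) = 79/146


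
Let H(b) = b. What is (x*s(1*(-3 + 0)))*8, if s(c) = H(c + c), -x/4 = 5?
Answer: 960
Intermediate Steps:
x = -20 (x = -4*5 = -20)
s(c) = 2*c (s(c) = c + c = 2*c)
(x*s(1*(-3 + 0)))*8 = -40*1*(-3 + 0)*8 = -40*1*(-3)*8 = -40*(-3)*8 = -20*(-6)*8 = 120*8 = 960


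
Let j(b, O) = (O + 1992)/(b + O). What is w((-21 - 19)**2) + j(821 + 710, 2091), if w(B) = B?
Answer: 5799283/3622 ≈ 1601.1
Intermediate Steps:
j(b, O) = (1992 + O)/(O + b)
w((-21 - 19)**2) + j(821 + 710, 2091) = (-21 - 19)**2 + (1992 + 2091)/(2091 + (821 + 710)) = (-40)**2 + 4083/(2091 + 1531) = 1600 + 4083/3622 = 5799283/3622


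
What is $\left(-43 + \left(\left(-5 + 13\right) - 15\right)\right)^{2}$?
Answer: $2500$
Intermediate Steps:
$\left(-43 + \left(\left(-5 + 13\right) - 15\right)\right)^{2} = \left(-43 + \left(8 - 15\right)\right)^{2} = \left(-43 - 7\right)^{2} = \left(-50\right)^{2} = 2500$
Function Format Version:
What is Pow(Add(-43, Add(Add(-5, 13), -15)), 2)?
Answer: 2500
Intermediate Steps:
Pow(Add(-43, Add(Add(-5, 13), -15)), 2) = Pow(Add(-43, Add(8, -15)), 2) = Pow(Add(-43, -7), 2) = Pow(-50, 2) = 2500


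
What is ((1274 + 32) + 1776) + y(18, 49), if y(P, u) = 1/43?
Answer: 132527/43 ≈ 3082.0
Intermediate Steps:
y(P, u) = 1/43
((1274 + 32) + 1776) + y(18, 49) = ((1274 + 32) + 1776) + 1/43 = (1306 + 1776) + 1/43 = 3082 + 1/43 = 132527/43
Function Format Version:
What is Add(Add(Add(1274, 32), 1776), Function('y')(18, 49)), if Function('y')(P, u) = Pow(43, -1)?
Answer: Rational(132527, 43) ≈ 3082.0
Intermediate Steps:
Function('y')(P, u) = Rational(1, 43)
Add(Add(Add(1274, 32), 1776), Function('y')(18, 49)) = Add(Add(Add(1274, 32), 1776), Rational(1, 43)) = Add(Add(1306, 1776), Rational(1, 43)) = Add(3082, Rational(1, 43)) = Rational(132527, 43)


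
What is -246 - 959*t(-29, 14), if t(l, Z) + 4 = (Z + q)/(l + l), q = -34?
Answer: 94520/29 ≈ 3259.3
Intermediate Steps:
t(l, Z) = -4 + (-34 + Z)/(2*l) (t(l, Z) = -4 + (Z - 34)/(l + l) = -4 + (-34 + Z)/((2*l)) = -4 + (-34 + Z)*(1/(2*l)) = -4 + (-34 + Z)/(2*l))
-246 - 959*t(-29, 14) = -246 - 959*(-34 + 14 - 8*(-29))/(2*(-29)) = -246 - 959*(-1)*(-34 + 14 + 232)/(2*29) = -246 - 959*(-1)*212/(2*29) = -246 - 959*(-106/29) = -246 + 101654/29 = 94520/29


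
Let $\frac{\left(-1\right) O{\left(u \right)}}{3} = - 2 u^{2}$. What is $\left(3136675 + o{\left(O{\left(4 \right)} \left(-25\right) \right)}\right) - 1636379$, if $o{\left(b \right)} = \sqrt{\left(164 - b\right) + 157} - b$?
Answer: $1502696 + \sqrt{2721} \approx 1.5027 \cdot 10^{6}$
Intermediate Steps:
$O{\left(u \right)} = 6 u^{2}$ ($O{\left(u \right)} = - 3 \left(- 2 u^{2}\right) = 6 u^{2}$)
$o{\left(b \right)} = \sqrt{321 - b} - b$
$\left(3136675 + o{\left(O{\left(4 \right)} \left(-25\right) \right)}\right) - 1636379 = \left(3136675 + \left(\sqrt{321 - 6 \cdot 4^{2} \left(-25\right)} - 6 \cdot 4^{2} \left(-25\right)\right)\right) - 1636379 = \left(3136675 + \left(\sqrt{321 - 6 \cdot 16 \left(-25\right)} - 6 \cdot 16 \left(-25\right)\right)\right) - 1636379 = \left(3136675 + \left(\sqrt{321 - 96 \left(-25\right)} - 96 \left(-25\right)\right)\right) - 1636379 = \left(3136675 + \left(\sqrt{321 - -2400} - -2400\right)\right) - 1636379 = \left(3136675 + \left(\sqrt{321 + 2400} + 2400\right)\right) - 1636379 = \left(3136675 + \left(\sqrt{2721} + 2400\right)\right) - 1636379 = \left(3136675 + \left(2400 + \sqrt{2721}\right)\right) - 1636379 = \left(3139075 + \sqrt{2721}\right) - 1636379 = 1502696 + \sqrt{2721}$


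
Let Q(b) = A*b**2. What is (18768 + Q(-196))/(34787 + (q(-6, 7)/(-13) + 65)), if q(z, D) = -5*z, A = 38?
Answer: 873704/20593 ≈ 42.427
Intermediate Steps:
Q(b) = 38*b**2
(18768 + Q(-196))/(34787 + (q(-6, 7)/(-13) + 65)) = (18768 + 38*(-196)**2)/(34787 + ((-5*(-6))/(-13) + 65)) = (18768 + 38*38416)/(34787 + (-1/13*30 + 65)) = (18768 + 1459808)/(34787 + (-30/13 + 65)) = 1478576/(34787 + 815/13) = 1478576/(453046/13) = 1478576*(13/453046) = 873704/20593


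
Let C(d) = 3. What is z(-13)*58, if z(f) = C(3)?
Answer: 174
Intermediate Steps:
z(f) = 3
z(-13)*58 = 3*58 = 174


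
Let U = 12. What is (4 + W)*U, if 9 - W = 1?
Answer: 144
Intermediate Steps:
W = 8 (W = 9 - 1*1 = 9 - 1 = 8)
(4 + W)*U = (4 + 8)*12 = 12*12 = 144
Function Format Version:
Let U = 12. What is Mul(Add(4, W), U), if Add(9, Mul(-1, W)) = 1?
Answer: 144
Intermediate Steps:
W = 8 (W = Add(9, Mul(-1, 1)) = Add(9, -1) = 8)
Mul(Add(4, W), U) = Mul(Add(4, 8), 12) = Mul(12, 12) = 144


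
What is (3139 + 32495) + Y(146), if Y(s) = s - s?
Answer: 35634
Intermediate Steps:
Y(s) = 0
(3139 + 32495) + Y(146) = (3139 + 32495) + 0 = 35634 + 0 = 35634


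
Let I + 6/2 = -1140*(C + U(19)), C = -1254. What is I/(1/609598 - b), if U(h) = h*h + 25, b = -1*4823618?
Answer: 201069194722/980155961855 ≈ 0.20514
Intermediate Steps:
b = -4823618
U(h) = 25 + h² (U(h) = h² + 25 = 25 + h²)
I = 989517 (I = -3 - 1140*(-1254 + (25 + 19²)) = -3 - 1140*(-1254 + (25 + 361)) = -3 - 1140*(-1254 + 386) = -3 - 1140*(-868) = -3 + 989520 = 989517)
I/(1/609598 - b) = 989517/(1/609598 - 1*(-4823618)) = 989517/(1/609598 + 4823618) = 989517/(2940467885565/609598) = 989517*(609598/2940467885565) = 201069194722/980155961855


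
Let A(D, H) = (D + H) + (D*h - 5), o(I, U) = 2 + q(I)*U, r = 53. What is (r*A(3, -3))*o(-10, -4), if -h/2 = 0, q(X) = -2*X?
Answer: 20670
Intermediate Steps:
h = 0 (h = -2*0 = 0)
o(I, U) = 2 - 2*I*U (o(I, U) = 2 + (-2*I)*U = 2 - 2*I*U)
A(D, H) = -5 + D + H (A(D, H) = (D + H) + (D*0 - 5) = (D + H) + (0 - 5) = (D + H) - 5 = -5 + D + H)
(r*A(3, -3))*o(-10, -4) = (53*(-5 + 3 - 3))*(2 - 2*(-10)*(-4)) = (53*(-5))*(2 - 80) = -265*(-78) = 20670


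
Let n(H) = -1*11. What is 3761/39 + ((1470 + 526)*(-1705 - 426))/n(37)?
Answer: 165926935/429 ≈ 3.8678e+5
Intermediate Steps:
n(H) = -11
3761/39 + ((1470 + 526)*(-1705 - 426))/n(37) = 3761/39 + ((1470 + 526)*(-1705 - 426))/(-11) = 3761*(1/39) + (1996*(-2131))*(-1/11) = 3761/39 - 4253476*(-1/11) = 3761/39 + 4253476/11 = 165926935/429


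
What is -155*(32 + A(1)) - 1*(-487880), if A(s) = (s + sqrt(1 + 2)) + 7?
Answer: 481680 - 155*sqrt(3) ≈ 4.8141e+5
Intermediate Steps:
A(s) = 7 + s + sqrt(3) (A(s) = (s + sqrt(3)) + 7 = 7 + s + sqrt(3))
-155*(32 + A(1)) - 1*(-487880) = -155*(32 + (7 + 1 + sqrt(3))) - 1*(-487880) = -155*(32 + (8 + sqrt(3))) + 487880 = -155*(40 + sqrt(3)) + 487880 = (-6200 - 155*sqrt(3)) + 487880 = 481680 - 155*sqrt(3)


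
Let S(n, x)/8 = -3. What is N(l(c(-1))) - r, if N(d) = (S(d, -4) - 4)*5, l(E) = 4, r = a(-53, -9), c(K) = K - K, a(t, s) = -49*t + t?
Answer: -2684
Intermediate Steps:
S(n, x) = -24 (S(n, x) = 8*(-3) = -24)
a(t, s) = -48*t
c(K) = 0
r = 2544 (r = -48*(-53) = 2544)
N(d) = -140 (N(d) = (-24 - 4)*5 = -28*5 = -140)
N(l(c(-1))) - r = -140 - 1*2544 = -140 - 2544 = -2684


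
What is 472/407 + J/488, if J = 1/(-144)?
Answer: 33167977/28600704 ≈ 1.1597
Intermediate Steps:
J = -1/144 ≈ -0.0069444
472/407 + J/488 = 472/407 - 1/144/488 = 472*(1/407) - 1/144*1/488 = 472/407 - 1/70272 = 33167977/28600704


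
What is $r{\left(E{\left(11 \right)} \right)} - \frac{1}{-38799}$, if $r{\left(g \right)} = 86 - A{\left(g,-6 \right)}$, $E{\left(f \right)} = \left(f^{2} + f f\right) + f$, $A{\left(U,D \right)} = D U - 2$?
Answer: $\frac{62311195}{38799} \approx 1606.0$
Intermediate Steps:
$A{\left(U,D \right)} = -2 + D U$
$E{\left(f \right)} = f + 2 f^{2}$ ($E{\left(f \right)} = \left(f^{2} + f^{2}\right) + f = 2 f^{2} + f = f + 2 f^{2}$)
$r{\left(g \right)} = 88 + 6 g$ ($r{\left(g \right)} = 86 - \left(-2 - 6 g\right) = 86 + \left(2 + 6 g\right) = 88 + 6 g$)
$r{\left(E{\left(11 \right)} \right)} - \frac{1}{-38799} = \left(88 + 6 \cdot 11 \left(1 + 2 \cdot 11\right)\right) - \frac{1}{-38799} = \left(88 + 6 \cdot 11 \left(1 + 22\right)\right) - - \frac{1}{38799} = \left(88 + 6 \cdot 11 \cdot 23\right) + \frac{1}{38799} = \left(88 + 6 \cdot 253\right) + \frac{1}{38799} = \left(88 + 1518\right) + \frac{1}{38799} = 1606 + \frac{1}{38799} = \frac{62311195}{38799}$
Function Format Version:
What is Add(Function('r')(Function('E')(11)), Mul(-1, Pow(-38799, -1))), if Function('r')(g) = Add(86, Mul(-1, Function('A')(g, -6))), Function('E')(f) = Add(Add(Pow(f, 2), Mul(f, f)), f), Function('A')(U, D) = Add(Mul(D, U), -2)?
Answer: Rational(62311195, 38799) ≈ 1606.0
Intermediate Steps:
Function('A')(U, D) = Add(-2, Mul(D, U))
Function('E')(f) = Add(f, Mul(2, Pow(f, 2))) (Function('E')(f) = Add(Add(Pow(f, 2), Pow(f, 2)), f) = Add(Mul(2, Pow(f, 2)), f) = Add(f, Mul(2, Pow(f, 2))))
Function('r')(g) = Add(88, Mul(6, g)) (Function('r')(g) = Add(86, Mul(-1, Add(-2, Mul(-6, g)))) = Add(86, Add(2, Mul(6, g))) = Add(88, Mul(6, g)))
Add(Function('r')(Function('E')(11)), Mul(-1, Pow(-38799, -1))) = Add(Add(88, Mul(6, Mul(11, Add(1, Mul(2, 11))))), Mul(-1, Pow(-38799, -1))) = Add(Add(88, Mul(6, Mul(11, Add(1, 22)))), Mul(-1, Rational(-1, 38799))) = Add(Add(88, Mul(6, Mul(11, 23))), Rational(1, 38799)) = Add(Add(88, Mul(6, 253)), Rational(1, 38799)) = Add(Add(88, 1518), Rational(1, 38799)) = Add(1606, Rational(1, 38799)) = Rational(62311195, 38799)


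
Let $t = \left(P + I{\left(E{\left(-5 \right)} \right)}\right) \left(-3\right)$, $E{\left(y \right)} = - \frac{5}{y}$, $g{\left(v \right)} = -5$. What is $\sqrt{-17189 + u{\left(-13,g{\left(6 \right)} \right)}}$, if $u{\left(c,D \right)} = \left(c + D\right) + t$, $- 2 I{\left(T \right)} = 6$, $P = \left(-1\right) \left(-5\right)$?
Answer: $i \sqrt{17213} \approx 131.2 i$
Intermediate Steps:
$P = 5$
$I{\left(T \right)} = -3$ ($I{\left(T \right)} = \left(- \frac{1}{2}\right) 6 = -3$)
$t = -6$ ($t = \left(5 - 3\right) \left(-3\right) = 2 \left(-3\right) = -6$)
$u{\left(c,D \right)} = -6 + D + c$ ($u{\left(c,D \right)} = \left(c + D\right) - 6 = \left(D + c\right) - 6 = -6 + D + c$)
$\sqrt{-17189 + u{\left(-13,g{\left(6 \right)} \right)}} = \sqrt{-17189 - 24} = \sqrt{-17213} = i \sqrt{17213}$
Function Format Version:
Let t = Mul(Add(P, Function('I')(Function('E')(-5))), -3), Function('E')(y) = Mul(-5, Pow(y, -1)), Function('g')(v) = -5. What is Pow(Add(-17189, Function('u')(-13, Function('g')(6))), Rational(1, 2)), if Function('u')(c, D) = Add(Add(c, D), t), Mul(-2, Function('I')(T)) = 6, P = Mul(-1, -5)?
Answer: Mul(I, Pow(17213, Rational(1, 2))) ≈ Mul(131.20, I)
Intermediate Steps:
P = 5
Function('I')(T) = -3 (Function('I')(T) = Mul(Rational(-1, 2), 6) = -3)
t = -6 (t = Mul(Add(5, -3), -3) = Mul(2, -3) = -6)
Function('u')(c, D) = Add(-6, D, c) (Function('u')(c, D) = Add(Add(c, D), -6) = Add(Add(D, c), -6) = Add(-6, D, c))
Pow(Add(-17189, Function('u')(-13, Function('g')(6))), Rational(1, 2)) = Pow(Add(-17189, Add(-6, -5, -13)), Rational(1, 2)) = Pow(Add(-17189, -24), Rational(1, 2)) = Pow(-17213, Rational(1, 2)) = Mul(I, Pow(17213, Rational(1, 2)))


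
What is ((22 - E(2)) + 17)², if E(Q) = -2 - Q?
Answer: 1849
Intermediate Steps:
((22 - E(2)) + 17)² = ((22 - (-2 - 1*2)) + 17)² = ((22 - (-2 - 2)) + 17)² = ((22 - 1*(-4)) + 17)² = ((22 + 4) + 17)² = (26 + 17)² = 43² = 1849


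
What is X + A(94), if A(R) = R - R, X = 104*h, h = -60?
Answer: -6240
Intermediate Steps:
X = -6240 (X = 104*(-60) = -6240)
A(R) = 0
X + A(94) = -6240 + 0 = -6240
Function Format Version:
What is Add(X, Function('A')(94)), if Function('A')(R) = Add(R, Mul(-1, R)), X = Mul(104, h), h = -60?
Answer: -6240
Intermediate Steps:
X = -6240 (X = Mul(104, -60) = -6240)
Function('A')(R) = 0
Add(X, Function('A')(94)) = Add(-6240, 0) = -6240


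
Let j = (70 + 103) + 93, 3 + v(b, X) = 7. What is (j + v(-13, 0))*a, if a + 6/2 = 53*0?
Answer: -810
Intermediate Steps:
v(b, X) = 4 (v(b, X) = -3 + 7 = 4)
j = 266 (j = 173 + 93 = 266)
a = -3 (a = -3 + 53*0 = -3 + 0 = -3)
(j + v(-13, 0))*a = (266 + 4)*(-3) = 270*(-3) = -810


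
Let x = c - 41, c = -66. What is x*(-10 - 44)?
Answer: 5778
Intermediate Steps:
x = -107 (x = -66 - 41 = -107)
x*(-10 - 44) = -107*(-10 - 44) = -107*(-54) = 5778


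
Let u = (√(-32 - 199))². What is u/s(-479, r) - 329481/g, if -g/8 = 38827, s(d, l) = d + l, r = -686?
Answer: 455597661/361867640 ≈ 1.2590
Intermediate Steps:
g = -310616 (g = -8*38827 = -310616)
u = -231 (u = (√(-231))² = (I*√231)² = -231)
u/s(-479, r) - 329481/g = -231/(-479 - 686) - 329481/(-310616) = -231/(-1165) - 329481*(-1/310616) = -231*(-1/1165) + 329481/310616 = 231/1165 + 329481/310616 = 455597661/361867640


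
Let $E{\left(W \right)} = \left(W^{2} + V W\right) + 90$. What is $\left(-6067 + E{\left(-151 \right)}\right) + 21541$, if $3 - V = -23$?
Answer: $34439$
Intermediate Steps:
$V = 26$ ($V = 3 - -23 = 3 + 23 = 26$)
$E{\left(W \right)} = 90 + W^{2} + 26 W$ ($E{\left(W \right)} = \left(W^{2} + 26 W\right) + 90 = 90 + W^{2} + 26 W$)
$\left(-6067 + E{\left(-151 \right)}\right) + 21541 = \left(-6067 + \left(90 + \left(-151\right)^{2} + 26 \left(-151\right)\right)\right) + 21541 = \left(-6067 + \left(90 + 22801 - 3926\right)\right) + 21541 = \left(-6067 + 18965\right) + 21541 = 12898 + 21541 = 34439$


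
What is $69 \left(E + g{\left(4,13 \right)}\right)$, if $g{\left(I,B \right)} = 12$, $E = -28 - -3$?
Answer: $-897$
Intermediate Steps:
$E = -25$ ($E = -28 + 3 = -25$)
$69 \left(E + g{\left(4,13 \right)}\right) = 69 \left(-25 + 12\right) = 69 \left(-13\right) = -897$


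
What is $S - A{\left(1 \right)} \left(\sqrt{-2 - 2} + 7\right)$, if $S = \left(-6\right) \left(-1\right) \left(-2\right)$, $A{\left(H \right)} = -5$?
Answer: $23 + 10 i \approx 23.0 + 10.0 i$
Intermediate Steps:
$S = -12$ ($S = 6 \left(-2\right) = -12$)
$S - A{\left(1 \right)} \left(\sqrt{-2 - 2} + 7\right) = -12 - - 5 \left(\sqrt{-2 - 2} + 7\right) = -12 - - 5 \left(\sqrt{-4} + 7\right) = -12 - - 5 \left(2 i + 7\right) = -12 - - 5 \left(7 + 2 i\right) = -12 - \left(-35 - 10 i\right) = -12 + \left(35 + 10 i\right) = 23 + 10 i$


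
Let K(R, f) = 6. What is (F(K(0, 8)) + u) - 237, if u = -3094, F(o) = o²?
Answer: -3295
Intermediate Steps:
(F(K(0, 8)) + u) - 237 = (6² - 3094) - 237 = (36 - 3094) - 237 = -3058 - 237 = -3295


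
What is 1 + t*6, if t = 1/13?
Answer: 19/13 ≈ 1.4615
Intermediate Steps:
t = 1/13 ≈ 0.076923
1 + t*6 = 1 + (1/13)*6 = 1 + 6/13 = 19/13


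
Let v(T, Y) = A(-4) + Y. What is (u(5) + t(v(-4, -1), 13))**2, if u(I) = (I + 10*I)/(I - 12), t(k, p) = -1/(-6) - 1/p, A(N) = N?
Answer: 17986081/298116 ≈ 60.333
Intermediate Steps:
v(T, Y) = -4 + Y
t(k, p) = 1/6 - 1/p (t(k, p) = -1*(-1/6) - 1/p = 1/6 - 1/p)
u(I) = 11*I/(-12 + I) (u(I) = (11*I)/(-12 + I) = 11*I/(-12 + I))
(u(5) + t(v(-4, -1), 13))**2 = (11*5/(-12 + 5) + (1/6)*(-6 + 13)/13)**2 = (11*5/(-7) + (1/6)*(1/13)*7)**2 = (11*5*(-1/7) + 7/78)**2 = (-55/7 + 7/78)**2 = (-4241/546)**2 = 17986081/298116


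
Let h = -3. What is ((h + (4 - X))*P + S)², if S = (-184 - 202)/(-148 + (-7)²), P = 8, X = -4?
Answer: 18887716/9801 ≈ 1927.1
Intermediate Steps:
S = 386/99 (S = -386/(-148 + 49) = -386/(-99) = -386*(-1/99) = 386/99 ≈ 3.8990)
((h + (4 - X))*P + S)² = ((-3 + (4 - 1*(-4)))*8 + 386/99)² = ((-3 + (4 + 4))*8 + 386/99)² = ((-3 + 8)*8 + 386/99)² = (5*8 + 386/99)² = (40 + 386/99)² = (4346/99)² = 18887716/9801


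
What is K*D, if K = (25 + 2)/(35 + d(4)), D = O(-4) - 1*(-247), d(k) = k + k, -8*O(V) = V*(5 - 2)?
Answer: 13419/86 ≈ 156.03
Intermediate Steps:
O(V) = -3*V/8 (O(V) = -V*(5 - 2)/8 = -V*3/8 = -3*V/8)
d(k) = 2*k
D = 497/2 (D = -3/8*(-4) - 1*(-247) = 3/2 + 247 = 497/2 ≈ 248.50)
K = 27/43 (K = (25 + 2)/(35 + 2*4) = 27/(35 + 8) = 27/43 ≈ 0.62791)
K*D = (27/43)*(497/2) = 13419/86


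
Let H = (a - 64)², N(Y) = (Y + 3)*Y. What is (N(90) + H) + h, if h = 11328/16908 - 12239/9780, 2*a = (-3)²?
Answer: 82057735387/6890010 ≈ 11910.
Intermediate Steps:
a = 9/2 (a = (½)*(-3)² = (½)*9 = 9/2 ≈ 4.5000)
N(Y) = Y*(3 + Y) (N(Y) = (3 + Y)*Y = Y*(3 + Y))
H = 14161/4 (H = (9/2 - 64)² = (-119/2)² = 14161/4 ≈ 3540.3)
h = -8012431/13780020 (h = 11328*(1/16908) - 12239*1/9780 = 944/1409 - 12239/9780 = -8012431/13780020 ≈ -0.58145)
(N(90) + H) + h = (90*(3 + 90) + 14161/4) - 8012431/13780020 = (90*93 + 14161/4) - 8012431/13780020 = (8370 + 14161/4) - 8012431/13780020 = 47641/4 - 8012431/13780020 = 82057735387/6890010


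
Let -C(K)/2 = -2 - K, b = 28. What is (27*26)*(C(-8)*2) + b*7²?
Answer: -15476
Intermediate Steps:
C(K) = 4 + 2*K (C(K) = -2*(-2 - K) = 4 + 2*K)
(27*26)*(C(-8)*2) + b*7² = (27*26)*((4 + 2*(-8))*2) + 28*7² = 702*((4 - 16)*2) + 28*49 = 702*(-12*2) + 1372 = 702*(-24) + 1372 = -16848 + 1372 = -15476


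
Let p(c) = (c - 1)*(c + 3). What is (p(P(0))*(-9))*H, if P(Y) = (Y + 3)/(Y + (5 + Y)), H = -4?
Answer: -1296/25 ≈ -51.840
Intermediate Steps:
P(Y) = (3 + Y)/(5 + 2*Y)
p(c) = (-1 + c)*(3 + c)
(p(P(0))*(-9))*H = ((-3 + ((3 + 0)/(5 + 2*0))² + 2*((3 + 0)/(5 + 2*0)))*(-9))*(-4) = ((-3 + (3/(5 + 0))² + 2*(3/(5 + 0)))*(-9))*(-4) = ((-3 + (3/5)² + 2*(3/5))*(-9))*(-4) = ((-3 + ((⅕)*3)² + 2*((⅕)*3))*(-9))*(-4) = ((-3 + (⅗)² + 2*(⅗))*(-9))*(-4) = ((-3 + 9/25 + 6/5)*(-9))*(-4) = -36/25*(-9)*(-4) = (324/25)*(-4) = -1296/25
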